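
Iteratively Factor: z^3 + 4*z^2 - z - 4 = (z + 1)*(z^2 + 3*z - 4) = (z - 1)*(z + 1)*(z + 4)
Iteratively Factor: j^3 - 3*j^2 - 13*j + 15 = (j - 5)*(j^2 + 2*j - 3) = (j - 5)*(j - 1)*(j + 3)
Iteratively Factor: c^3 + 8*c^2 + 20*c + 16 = (c + 2)*(c^2 + 6*c + 8) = (c + 2)*(c + 4)*(c + 2)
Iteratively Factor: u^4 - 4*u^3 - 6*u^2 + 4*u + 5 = (u + 1)*(u^3 - 5*u^2 - u + 5) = (u - 1)*(u + 1)*(u^2 - 4*u - 5) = (u - 1)*(u + 1)^2*(u - 5)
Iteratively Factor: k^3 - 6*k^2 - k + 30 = (k + 2)*(k^2 - 8*k + 15) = (k - 5)*(k + 2)*(k - 3)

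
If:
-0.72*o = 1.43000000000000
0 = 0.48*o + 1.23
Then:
No Solution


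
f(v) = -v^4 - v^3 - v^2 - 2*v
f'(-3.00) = 85.00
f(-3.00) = -57.00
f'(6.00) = -986.00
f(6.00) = -1560.00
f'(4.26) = -374.20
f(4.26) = -433.31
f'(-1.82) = 15.82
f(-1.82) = -4.62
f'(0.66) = -5.78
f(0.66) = -2.23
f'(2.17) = -61.34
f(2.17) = -41.44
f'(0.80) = -7.57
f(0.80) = -3.16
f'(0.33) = -3.13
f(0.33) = -0.82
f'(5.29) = -688.68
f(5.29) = -969.71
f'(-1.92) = 19.09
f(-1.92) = -6.36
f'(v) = -4*v^3 - 3*v^2 - 2*v - 2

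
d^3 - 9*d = d*(d - 3)*(d + 3)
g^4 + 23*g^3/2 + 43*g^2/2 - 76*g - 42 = (g - 2)*(g + 1/2)*(g + 6)*(g + 7)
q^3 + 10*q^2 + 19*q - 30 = (q - 1)*(q + 5)*(q + 6)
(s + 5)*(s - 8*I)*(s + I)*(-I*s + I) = -I*s^4 - 7*s^3 - 4*I*s^3 - 28*s^2 - 3*I*s^2 + 35*s - 32*I*s + 40*I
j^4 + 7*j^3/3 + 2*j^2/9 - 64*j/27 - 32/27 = (j - 1)*(j + 2/3)*(j + 4/3)^2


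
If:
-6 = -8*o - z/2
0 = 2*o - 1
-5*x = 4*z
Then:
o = 1/2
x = -16/5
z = 4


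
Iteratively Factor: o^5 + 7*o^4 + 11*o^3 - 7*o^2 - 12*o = (o)*(o^4 + 7*o^3 + 11*o^2 - 7*o - 12) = o*(o + 4)*(o^3 + 3*o^2 - o - 3) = o*(o - 1)*(o + 4)*(o^2 + 4*o + 3) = o*(o - 1)*(o + 3)*(o + 4)*(o + 1)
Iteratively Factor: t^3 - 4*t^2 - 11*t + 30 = (t + 3)*(t^2 - 7*t + 10) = (t - 5)*(t + 3)*(t - 2)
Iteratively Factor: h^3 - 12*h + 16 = (h + 4)*(h^2 - 4*h + 4) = (h - 2)*(h + 4)*(h - 2)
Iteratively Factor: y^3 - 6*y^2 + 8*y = (y - 2)*(y^2 - 4*y) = (y - 4)*(y - 2)*(y)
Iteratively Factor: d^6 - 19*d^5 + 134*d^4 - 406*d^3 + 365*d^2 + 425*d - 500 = (d + 1)*(d^5 - 20*d^4 + 154*d^3 - 560*d^2 + 925*d - 500) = (d - 5)*(d + 1)*(d^4 - 15*d^3 + 79*d^2 - 165*d + 100) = (d - 5)*(d - 1)*(d + 1)*(d^3 - 14*d^2 + 65*d - 100) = (d - 5)*(d - 4)*(d - 1)*(d + 1)*(d^2 - 10*d + 25) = (d - 5)^2*(d - 4)*(d - 1)*(d + 1)*(d - 5)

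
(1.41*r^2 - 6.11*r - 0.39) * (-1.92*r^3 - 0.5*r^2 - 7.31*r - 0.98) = -2.7072*r^5 + 11.0262*r^4 - 6.5033*r^3 + 43.4773*r^2 + 8.8387*r + 0.3822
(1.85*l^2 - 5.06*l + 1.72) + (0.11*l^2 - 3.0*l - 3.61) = 1.96*l^2 - 8.06*l - 1.89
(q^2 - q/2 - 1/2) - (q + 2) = q^2 - 3*q/2 - 5/2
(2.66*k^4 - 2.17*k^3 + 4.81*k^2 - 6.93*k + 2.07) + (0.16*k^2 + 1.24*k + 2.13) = 2.66*k^4 - 2.17*k^3 + 4.97*k^2 - 5.69*k + 4.2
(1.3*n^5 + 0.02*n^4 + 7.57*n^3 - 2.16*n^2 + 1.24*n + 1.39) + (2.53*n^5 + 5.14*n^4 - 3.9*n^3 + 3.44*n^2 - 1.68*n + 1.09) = 3.83*n^5 + 5.16*n^4 + 3.67*n^3 + 1.28*n^2 - 0.44*n + 2.48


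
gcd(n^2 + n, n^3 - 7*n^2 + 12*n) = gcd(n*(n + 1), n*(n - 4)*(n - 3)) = n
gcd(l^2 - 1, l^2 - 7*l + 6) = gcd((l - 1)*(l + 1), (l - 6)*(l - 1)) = l - 1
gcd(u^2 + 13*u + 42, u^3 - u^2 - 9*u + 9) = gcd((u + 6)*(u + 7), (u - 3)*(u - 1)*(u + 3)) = 1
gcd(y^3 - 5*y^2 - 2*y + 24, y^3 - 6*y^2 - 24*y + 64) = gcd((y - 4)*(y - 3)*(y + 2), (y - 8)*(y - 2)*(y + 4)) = 1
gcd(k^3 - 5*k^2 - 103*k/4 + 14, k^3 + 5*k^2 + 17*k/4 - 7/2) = k^2 + 3*k - 7/4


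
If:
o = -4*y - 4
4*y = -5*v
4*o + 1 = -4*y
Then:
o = 1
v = 1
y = -5/4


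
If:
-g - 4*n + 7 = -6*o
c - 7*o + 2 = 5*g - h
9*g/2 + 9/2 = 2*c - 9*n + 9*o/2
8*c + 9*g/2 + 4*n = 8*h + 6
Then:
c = 216*o/37 + 6219/296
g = 44*o/37 + 358/37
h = 263*o/37 + 7509/296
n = 89*o/74 - 99/148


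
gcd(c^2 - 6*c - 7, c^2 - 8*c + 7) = c - 7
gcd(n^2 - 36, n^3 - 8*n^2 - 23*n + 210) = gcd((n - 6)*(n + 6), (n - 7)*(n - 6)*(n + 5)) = n - 6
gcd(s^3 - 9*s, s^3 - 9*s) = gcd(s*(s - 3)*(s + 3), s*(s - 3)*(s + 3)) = s^3 - 9*s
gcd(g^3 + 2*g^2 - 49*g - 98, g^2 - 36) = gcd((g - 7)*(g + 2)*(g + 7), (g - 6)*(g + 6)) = 1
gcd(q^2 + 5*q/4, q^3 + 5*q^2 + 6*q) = q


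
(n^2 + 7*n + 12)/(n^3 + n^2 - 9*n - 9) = (n + 4)/(n^2 - 2*n - 3)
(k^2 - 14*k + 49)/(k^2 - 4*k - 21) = (k - 7)/(k + 3)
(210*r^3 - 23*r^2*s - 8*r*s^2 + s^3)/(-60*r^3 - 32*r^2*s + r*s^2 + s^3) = (-7*r + s)/(2*r + s)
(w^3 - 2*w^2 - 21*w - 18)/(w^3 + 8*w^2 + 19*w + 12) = (w - 6)/(w + 4)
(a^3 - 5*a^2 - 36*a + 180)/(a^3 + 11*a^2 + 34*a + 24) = (a^2 - 11*a + 30)/(a^2 + 5*a + 4)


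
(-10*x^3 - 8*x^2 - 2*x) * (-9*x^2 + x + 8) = 90*x^5 + 62*x^4 - 70*x^3 - 66*x^2 - 16*x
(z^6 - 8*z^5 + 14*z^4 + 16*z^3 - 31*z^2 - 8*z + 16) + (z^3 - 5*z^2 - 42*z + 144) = z^6 - 8*z^5 + 14*z^4 + 17*z^3 - 36*z^2 - 50*z + 160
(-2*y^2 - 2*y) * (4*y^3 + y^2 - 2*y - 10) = -8*y^5 - 10*y^4 + 2*y^3 + 24*y^2 + 20*y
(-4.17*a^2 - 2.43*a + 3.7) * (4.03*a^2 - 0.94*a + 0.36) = -16.8051*a^4 - 5.8731*a^3 + 15.694*a^2 - 4.3528*a + 1.332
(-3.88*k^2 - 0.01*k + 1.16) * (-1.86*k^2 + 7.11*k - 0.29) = 7.2168*k^4 - 27.5682*k^3 - 1.1035*k^2 + 8.2505*k - 0.3364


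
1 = 1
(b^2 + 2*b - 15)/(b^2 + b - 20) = (b - 3)/(b - 4)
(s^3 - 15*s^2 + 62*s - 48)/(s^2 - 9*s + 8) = s - 6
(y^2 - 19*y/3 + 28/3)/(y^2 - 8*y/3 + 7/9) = 3*(y - 4)/(3*y - 1)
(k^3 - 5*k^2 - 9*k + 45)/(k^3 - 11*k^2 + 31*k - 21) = (k^2 - 2*k - 15)/(k^2 - 8*k + 7)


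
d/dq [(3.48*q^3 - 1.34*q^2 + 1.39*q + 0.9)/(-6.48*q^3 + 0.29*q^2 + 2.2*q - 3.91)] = (-7.674*q^4 + 33.3264*q^3 - 26.6755*q^2 + 9.9568*q - 7.4149)/(41.9904*q^6 - 3.7584*q^5 - 28.4279*q^4 + 51.9496*q^3 + 2.5722*q^2 - 17.204*q + 15.2881)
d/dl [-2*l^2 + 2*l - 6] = 2 - 4*l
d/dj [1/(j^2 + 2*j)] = 2*(-j - 1)/(j^2*(j + 2)^2)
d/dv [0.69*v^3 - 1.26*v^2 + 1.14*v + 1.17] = 2.07*v^2 - 2.52*v + 1.14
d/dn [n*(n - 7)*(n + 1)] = 3*n^2 - 12*n - 7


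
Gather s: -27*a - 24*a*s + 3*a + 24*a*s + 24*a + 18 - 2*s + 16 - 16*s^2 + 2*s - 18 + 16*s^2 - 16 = 0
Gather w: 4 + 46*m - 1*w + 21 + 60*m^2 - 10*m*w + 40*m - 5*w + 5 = 60*m^2 + 86*m + w*(-10*m - 6) + 30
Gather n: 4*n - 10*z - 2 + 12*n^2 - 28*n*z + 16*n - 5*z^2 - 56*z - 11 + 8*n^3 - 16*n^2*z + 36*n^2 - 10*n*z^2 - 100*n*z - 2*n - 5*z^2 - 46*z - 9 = 8*n^3 + n^2*(48 - 16*z) + n*(-10*z^2 - 128*z + 18) - 10*z^2 - 112*z - 22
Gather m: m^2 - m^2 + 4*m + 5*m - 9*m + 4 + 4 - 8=0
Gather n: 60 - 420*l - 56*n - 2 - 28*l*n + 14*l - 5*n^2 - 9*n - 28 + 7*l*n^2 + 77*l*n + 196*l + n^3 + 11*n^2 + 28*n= -210*l + n^3 + n^2*(7*l + 6) + n*(49*l - 37) + 30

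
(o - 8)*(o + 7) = o^2 - o - 56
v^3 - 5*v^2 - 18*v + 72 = (v - 6)*(v - 3)*(v + 4)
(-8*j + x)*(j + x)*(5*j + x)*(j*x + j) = -40*j^4*x - 40*j^4 - 43*j^3*x^2 - 43*j^3*x - 2*j^2*x^3 - 2*j^2*x^2 + j*x^4 + j*x^3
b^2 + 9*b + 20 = (b + 4)*(b + 5)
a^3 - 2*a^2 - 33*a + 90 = (a - 5)*(a - 3)*(a + 6)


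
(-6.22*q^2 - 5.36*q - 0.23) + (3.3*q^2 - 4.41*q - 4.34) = -2.92*q^2 - 9.77*q - 4.57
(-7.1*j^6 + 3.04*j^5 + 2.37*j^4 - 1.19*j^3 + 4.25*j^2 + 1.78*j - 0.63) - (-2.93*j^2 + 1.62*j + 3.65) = -7.1*j^6 + 3.04*j^5 + 2.37*j^4 - 1.19*j^3 + 7.18*j^2 + 0.16*j - 4.28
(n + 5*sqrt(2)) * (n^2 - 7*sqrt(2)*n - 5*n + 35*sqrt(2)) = n^3 - 5*n^2 - 2*sqrt(2)*n^2 - 70*n + 10*sqrt(2)*n + 350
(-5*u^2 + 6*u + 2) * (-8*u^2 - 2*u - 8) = 40*u^4 - 38*u^3 + 12*u^2 - 52*u - 16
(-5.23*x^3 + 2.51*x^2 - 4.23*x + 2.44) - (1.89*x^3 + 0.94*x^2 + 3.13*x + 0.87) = -7.12*x^3 + 1.57*x^2 - 7.36*x + 1.57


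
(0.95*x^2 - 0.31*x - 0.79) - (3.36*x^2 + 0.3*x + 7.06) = -2.41*x^2 - 0.61*x - 7.85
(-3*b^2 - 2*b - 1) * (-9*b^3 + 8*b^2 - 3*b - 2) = 27*b^5 - 6*b^4 + 2*b^3 + 4*b^2 + 7*b + 2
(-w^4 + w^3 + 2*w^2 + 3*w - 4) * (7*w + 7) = -7*w^5 + 21*w^3 + 35*w^2 - 7*w - 28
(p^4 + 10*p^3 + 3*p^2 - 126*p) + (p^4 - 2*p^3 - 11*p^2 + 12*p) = 2*p^4 + 8*p^3 - 8*p^2 - 114*p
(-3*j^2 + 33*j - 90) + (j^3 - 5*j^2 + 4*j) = j^3 - 8*j^2 + 37*j - 90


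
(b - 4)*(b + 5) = b^2 + b - 20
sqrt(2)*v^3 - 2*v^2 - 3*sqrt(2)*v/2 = v*(v - 3*sqrt(2)/2)*(sqrt(2)*v + 1)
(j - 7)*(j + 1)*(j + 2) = j^3 - 4*j^2 - 19*j - 14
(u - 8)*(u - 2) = u^2 - 10*u + 16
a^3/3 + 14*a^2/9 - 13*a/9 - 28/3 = (a/3 + 1)*(a - 7/3)*(a + 4)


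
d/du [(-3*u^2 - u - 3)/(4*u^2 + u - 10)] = (u^2 + 84*u + 13)/(16*u^4 + 8*u^3 - 79*u^2 - 20*u + 100)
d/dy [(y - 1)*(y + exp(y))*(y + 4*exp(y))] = (y - 1)*(y + exp(y))*(4*exp(y) + 1) + (y - 1)*(y + 4*exp(y))*(exp(y) + 1) + (y + exp(y))*(y + 4*exp(y))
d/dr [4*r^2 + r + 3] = 8*r + 1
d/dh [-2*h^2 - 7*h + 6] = -4*h - 7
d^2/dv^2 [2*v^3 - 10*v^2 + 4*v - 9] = 12*v - 20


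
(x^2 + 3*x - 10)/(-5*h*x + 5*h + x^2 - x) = (-x^2 - 3*x + 10)/(5*h*x - 5*h - x^2 + x)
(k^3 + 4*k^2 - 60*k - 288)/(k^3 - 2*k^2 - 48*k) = (k + 6)/k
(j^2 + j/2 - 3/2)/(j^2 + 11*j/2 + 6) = (j - 1)/(j + 4)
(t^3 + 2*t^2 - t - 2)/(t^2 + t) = t + 1 - 2/t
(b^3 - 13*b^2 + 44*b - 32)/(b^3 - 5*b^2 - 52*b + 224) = (b - 1)/(b + 7)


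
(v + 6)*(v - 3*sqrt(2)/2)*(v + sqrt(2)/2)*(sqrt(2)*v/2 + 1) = sqrt(2)*v^4/2 + 3*sqrt(2)*v^3 - 7*sqrt(2)*v^2/4 - 21*sqrt(2)*v/2 - 3*v/2 - 9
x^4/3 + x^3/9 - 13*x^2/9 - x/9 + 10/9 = (x/3 + 1/3)*(x - 5/3)*(x - 1)*(x + 2)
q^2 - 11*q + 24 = (q - 8)*(q - 3)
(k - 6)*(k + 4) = k^2 - 2*k - 24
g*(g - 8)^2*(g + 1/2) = g^4 - 31*g^3/2 + 56*g^2 + 32*g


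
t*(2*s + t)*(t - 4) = 2*s*t^2 - 8*s*t + t^3 - 4*t^2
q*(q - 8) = q^2 - 8*q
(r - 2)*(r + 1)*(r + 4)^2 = r^4 + 7*r^3 + 6*r^2 - 32*r - 32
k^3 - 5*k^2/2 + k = k*(k - 2)*(k - 1/2)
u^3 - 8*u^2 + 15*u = u*(u - 5)*(u - 3)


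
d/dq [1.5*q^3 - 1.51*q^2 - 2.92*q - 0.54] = 4.5*q^2 - 3.02*q - 2.92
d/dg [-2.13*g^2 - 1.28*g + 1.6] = -4.26*g - 1.28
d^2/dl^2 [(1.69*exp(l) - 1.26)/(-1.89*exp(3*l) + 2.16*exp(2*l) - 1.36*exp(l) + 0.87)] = (-24.147396*exp(6*l) + 61.205382*exp(5*l) - 47.091024*exp(4*l) - 11.097783*exp(3*l) + 26.597322*exp(2*l) - 9.14028*exp(l) + 0.211671)*exp(l)/(6.751269*exp(9*l) - 23.147208*exp(8*l) + 41.02812*exp(7*l) - 52.713261*exp(6*l) + 50.833008*exp(5*l) - 37.580112*exp(4*l) + 22.141351*exp(3*l) - 9.732168*exp(2*l) + 3.088152*exp(l) - 0.658503)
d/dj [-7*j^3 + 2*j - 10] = 2 - 21*j^2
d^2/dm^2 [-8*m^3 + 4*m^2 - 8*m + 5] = 8 - 48*m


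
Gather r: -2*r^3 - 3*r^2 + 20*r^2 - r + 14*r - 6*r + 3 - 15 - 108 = -2*r^3 + 17*r^2 + 7*r - 120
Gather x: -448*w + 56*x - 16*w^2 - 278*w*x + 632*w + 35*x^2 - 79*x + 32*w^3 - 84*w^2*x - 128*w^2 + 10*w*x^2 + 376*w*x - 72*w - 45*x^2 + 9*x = 32*w^3 - 144*w^2 + 112*w + x^2*(10*w - 10) + x*(-84*w^2 + 98*w - 14)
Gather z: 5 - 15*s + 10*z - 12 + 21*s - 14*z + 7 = 6*s - 4*z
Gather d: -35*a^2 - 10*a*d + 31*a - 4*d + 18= -35*a^2 + 31*a + d*(-10*a - 4) + 18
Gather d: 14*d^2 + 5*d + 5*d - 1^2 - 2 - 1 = 14*d^2 + 10*d - 4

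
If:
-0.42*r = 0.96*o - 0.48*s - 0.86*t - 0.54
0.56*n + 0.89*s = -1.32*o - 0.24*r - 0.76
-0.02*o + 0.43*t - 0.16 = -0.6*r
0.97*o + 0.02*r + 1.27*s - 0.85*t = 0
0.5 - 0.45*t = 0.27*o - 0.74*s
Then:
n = -2.38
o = 0.61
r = 0.10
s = -0.29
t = 0.26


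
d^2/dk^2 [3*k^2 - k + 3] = 6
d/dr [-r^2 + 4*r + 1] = 4 - 2*r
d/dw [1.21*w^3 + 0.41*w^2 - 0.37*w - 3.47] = 3.63*w^2 + 0.82*w - 0.37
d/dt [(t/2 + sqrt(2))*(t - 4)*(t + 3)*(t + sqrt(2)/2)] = 2*t^3 - 3*t^2/2 + 15*sqrt(2)*t^2/4 - 10*t - 5*sqrt(2)*t/2 - 15*sqrt(2) - 1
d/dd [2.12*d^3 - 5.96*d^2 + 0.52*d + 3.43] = 6.36*d^2 - 11.92*d + 0.52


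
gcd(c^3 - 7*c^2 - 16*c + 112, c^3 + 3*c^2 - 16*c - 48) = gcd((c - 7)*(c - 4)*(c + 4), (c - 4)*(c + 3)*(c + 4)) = c^2 - 16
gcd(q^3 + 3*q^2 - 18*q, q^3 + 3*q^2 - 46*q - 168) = q + 6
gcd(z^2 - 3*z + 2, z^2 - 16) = 1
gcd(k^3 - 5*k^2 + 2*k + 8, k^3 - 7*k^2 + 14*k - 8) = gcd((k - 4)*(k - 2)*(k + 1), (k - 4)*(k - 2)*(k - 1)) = k^2 - 6*k + 8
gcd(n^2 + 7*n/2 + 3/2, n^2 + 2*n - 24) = 1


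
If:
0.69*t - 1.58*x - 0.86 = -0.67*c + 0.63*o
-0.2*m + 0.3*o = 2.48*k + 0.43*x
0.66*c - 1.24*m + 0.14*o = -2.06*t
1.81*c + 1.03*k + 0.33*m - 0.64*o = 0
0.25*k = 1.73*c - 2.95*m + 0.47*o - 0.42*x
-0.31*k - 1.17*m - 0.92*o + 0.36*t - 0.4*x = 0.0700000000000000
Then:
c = -0.04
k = 0.10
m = 0.06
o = 0.08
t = 0.04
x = -0.57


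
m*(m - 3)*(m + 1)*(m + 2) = m^4 - 7*m^2 - 6*m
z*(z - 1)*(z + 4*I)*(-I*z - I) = -I*z^4 + 4*z^3 + I*z^2 - 4*z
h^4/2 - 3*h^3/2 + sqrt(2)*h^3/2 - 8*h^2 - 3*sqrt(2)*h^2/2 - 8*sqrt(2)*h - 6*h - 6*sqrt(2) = (h/2 + sqrt(2)/2)*(h - 6)*(h + 1)*(h + 2)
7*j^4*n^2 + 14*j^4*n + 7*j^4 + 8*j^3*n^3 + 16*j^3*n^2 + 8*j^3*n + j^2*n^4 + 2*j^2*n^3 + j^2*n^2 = (j + n)*(7*j + n)*(j*n + j)^2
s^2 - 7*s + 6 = (s - 6)*(s - 1)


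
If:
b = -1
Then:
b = -1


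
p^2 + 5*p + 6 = (p + 2)*(p + 3)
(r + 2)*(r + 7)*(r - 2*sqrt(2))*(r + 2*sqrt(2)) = r^4 + 9*r^3 + 6*r^2 - 72*r - 112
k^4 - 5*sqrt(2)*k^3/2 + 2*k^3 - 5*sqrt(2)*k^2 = k^2*(k + 2)*(k - 5*sqrt(2)/2)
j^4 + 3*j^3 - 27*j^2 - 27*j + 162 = (j - 3)^2*(j + 3)*(j + 6)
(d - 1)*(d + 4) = d^2 + 3*d - 4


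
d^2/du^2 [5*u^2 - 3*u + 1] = 10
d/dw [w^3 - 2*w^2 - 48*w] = 3*w^2 - 4*w - 48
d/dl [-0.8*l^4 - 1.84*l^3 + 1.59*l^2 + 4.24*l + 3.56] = -3.2*l^3 - 5.52*l^2 + 3.18*l + 4.24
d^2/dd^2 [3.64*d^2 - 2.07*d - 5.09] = 7.28000000000000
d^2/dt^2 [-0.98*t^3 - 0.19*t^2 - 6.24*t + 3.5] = -5.88*t - 0.38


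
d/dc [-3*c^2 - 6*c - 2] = -6*c - 6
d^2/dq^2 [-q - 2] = 0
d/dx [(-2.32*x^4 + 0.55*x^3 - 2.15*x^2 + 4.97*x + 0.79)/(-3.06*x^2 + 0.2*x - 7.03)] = (14.1984*x^5 - 3.075*x^4 + 65.4584*x^3 + 3.1787*x^2 + 35.0638*x - 35.0971)/(9.3636*x^4 - 1.224*x^3 + 43.0636*x^2 - 2.812*x + 49.4209)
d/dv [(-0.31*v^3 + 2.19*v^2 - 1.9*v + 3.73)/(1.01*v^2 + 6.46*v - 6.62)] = (-0.3131*v^4 - 4.0052*v^3 + 22.223*v^2 - 36.5302*v - 11.5178)/(1.0201*v^4 + 13.0492*v^3 + 28.3592*v^2 - 85.5304*v + 43.8244)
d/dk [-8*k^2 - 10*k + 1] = -16*k - 10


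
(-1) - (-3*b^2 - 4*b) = 3*b^2 + 4*b - 1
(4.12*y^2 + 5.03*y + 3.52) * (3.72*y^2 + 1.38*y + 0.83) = 15.3264*y^4 + 24.3972*y^3 + 23.4554*y^2 + 9.0325*y + 2.9216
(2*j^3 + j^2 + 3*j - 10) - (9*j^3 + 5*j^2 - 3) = -7*j^3 - 4*j^2 + 3*j - 7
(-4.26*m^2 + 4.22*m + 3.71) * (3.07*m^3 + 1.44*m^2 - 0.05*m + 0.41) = -13.0782*m^5 + 6.821*m^4 + 17.6795*m^3 + 3.3848*m^2 + 1.5447*m + 1.5211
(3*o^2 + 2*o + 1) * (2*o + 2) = 6*o^3 + 10*o^2 + 6*o + 2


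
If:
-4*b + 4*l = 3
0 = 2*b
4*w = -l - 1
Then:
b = 0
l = 3/4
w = -7/16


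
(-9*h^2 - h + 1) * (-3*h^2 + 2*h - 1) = 27*h^4 - 15*h^3 + 4*h^2 + 3*h - 1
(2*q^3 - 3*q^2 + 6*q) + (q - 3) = 2*q^3 - 3*q^2 + 7*q - 3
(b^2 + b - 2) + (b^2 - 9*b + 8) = 2*b^2 - 8*b + 6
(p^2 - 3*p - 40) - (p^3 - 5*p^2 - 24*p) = -p^3 + 6*p^2 + 21*p - 40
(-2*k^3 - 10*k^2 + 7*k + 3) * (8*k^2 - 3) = -16*k^5 - 80*k^4 + 62*k^3 + 54*k^2 - 21*k - 9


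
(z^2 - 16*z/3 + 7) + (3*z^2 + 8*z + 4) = 4*z^2 + 8*z/3 + 11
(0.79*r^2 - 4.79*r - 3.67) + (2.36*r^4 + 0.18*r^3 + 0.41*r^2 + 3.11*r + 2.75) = 2.36*r^4 + 0.18*r^3 + 1.2*r^2 - 1.68*r - 0.92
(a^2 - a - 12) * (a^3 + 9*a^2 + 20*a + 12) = a^5 + 8*a^4 - a^3 - 116*a^2 - 252*a - 144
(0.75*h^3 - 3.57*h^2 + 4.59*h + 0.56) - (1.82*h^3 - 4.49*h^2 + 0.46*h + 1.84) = -1.07*h^3 + 0.92*h^2 + 4.13*h - 1.28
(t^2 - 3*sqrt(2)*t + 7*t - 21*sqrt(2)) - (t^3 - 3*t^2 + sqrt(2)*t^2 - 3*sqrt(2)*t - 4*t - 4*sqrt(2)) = -t^3 - sqrt(2)*t^2 + 4*t^2 + 11*t - 17*sqrt(2)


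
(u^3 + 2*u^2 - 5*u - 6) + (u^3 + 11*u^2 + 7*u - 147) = 2*u^3 + 13*u^2 + 2*u - 153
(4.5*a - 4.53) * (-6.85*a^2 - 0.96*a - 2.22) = -30.825*a^3 + 26.7105*a^2 - 5.6412*a + 10.0566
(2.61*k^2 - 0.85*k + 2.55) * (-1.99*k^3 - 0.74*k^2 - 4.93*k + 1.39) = -5.1939*k^5 - 0.2399*k^4 - 17.3128*k^3 + 5.9314*k^2 - 13.753*k + 3.5445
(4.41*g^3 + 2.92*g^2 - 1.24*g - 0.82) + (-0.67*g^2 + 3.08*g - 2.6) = 4.41*g^3 + 2.25*g^2 + 1.84*g - 3.42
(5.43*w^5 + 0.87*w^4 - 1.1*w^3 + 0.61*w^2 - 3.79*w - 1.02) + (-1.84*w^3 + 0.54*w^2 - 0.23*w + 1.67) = 5.43*w^5 + 0.87*w^4 - 2.94*w^3 + 1.15*w^2 - 4.02*w + 0.65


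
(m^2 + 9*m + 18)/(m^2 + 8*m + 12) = (m + 3)/(m + 2)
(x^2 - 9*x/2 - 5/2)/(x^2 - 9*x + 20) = (x + 1/2)/(x - 4)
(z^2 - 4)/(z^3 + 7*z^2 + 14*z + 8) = (z - 2)/(z^2 + 5*z + 4)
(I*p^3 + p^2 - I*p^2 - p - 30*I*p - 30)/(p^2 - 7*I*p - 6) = I*(p^2 - p - 30)/(p - 6*I)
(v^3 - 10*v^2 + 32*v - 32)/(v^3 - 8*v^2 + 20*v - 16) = (v - 4)/(v - 2)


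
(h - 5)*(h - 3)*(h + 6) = h^3 - 2*h^2 - 33*h + 90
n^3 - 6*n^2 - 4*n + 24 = (n - 6)*(n - 2)*(n + 2)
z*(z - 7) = z^2 - 7*z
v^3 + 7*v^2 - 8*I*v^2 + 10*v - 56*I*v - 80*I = (v + 2)*(v + 5)*(v - 8*I)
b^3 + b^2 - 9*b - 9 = (b - 3)*(b + 1)*(b + 3)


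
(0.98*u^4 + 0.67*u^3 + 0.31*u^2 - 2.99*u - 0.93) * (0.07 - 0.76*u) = -0.7448*u^5 - 0.4406*u^4 - 0.1887*u^3 + 2.2941*u^2 + 0.4975*u - 0.0651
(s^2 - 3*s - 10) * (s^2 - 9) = s^4 - 3*s^3 - 19*s^2 + 27*s + 90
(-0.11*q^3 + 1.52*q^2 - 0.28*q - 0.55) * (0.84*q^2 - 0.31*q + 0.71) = -0.0924*q^5 + 1.3109*q^4 - 0.7845*q^3 + 0.704*q^2 - 0.0283*q - 0.3905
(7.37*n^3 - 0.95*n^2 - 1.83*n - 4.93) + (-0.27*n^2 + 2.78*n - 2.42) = 7.37*n^3 - 1.22*n^2 + 0.95*n - 7.35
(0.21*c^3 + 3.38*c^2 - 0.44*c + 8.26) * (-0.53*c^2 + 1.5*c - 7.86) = -0.1113*c^5 - 1.4764*c^4 + 3.6526*c^3 - 31.6046*c^2 + 15.8484*c - 64.9236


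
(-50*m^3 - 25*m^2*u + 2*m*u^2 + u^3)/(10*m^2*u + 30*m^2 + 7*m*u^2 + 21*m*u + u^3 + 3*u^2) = (-5*m + u)/(u + 3)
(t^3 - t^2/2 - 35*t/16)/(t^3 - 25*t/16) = (4*t - 7)/(4*t - 5)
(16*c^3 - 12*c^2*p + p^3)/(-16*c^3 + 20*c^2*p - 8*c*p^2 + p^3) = (4*c + p)/(-4*c + p)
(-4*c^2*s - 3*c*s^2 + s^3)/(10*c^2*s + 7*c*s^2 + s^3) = (-4*c^2 - 3*c*s + s^2)/(10*c^2 + 7*c*s + s^2)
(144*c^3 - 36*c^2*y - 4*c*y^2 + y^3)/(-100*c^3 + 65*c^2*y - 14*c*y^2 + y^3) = (-36*c^2 + y^2)/(25*c^2 - 10*c*y + y^2)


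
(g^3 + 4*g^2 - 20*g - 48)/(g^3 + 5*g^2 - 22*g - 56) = (g + 6)/(g + 7)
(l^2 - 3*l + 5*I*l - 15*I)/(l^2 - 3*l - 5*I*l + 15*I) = (l + 5*I)/(l - 5*I)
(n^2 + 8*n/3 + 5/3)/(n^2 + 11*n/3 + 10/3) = (n + 1)/(n + 2)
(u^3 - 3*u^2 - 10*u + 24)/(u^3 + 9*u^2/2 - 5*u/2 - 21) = 2*(u - 4)/(2*u + 7)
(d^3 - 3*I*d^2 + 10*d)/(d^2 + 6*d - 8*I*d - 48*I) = d*(d^2 - 3*I*d + 10)/(d^2 + 6*d - 8*I*d - 48*I)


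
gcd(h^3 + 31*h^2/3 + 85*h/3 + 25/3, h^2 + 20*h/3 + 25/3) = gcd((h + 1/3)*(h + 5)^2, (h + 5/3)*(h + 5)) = h + 5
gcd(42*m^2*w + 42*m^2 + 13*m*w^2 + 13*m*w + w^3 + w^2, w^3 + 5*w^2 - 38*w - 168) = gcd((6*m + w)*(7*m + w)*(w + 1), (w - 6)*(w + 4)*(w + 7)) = 1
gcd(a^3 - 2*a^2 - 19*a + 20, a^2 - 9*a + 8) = a - 1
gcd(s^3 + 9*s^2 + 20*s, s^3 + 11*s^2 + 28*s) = s^2 + 4*s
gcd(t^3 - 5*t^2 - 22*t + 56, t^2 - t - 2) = t - 2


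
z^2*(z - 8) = z^3 - 8*z^2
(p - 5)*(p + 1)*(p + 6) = p^3 + 2*p^2 - 29*p - 30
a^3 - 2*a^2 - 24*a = a*(a - 6)*(a + 4)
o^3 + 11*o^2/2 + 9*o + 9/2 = (o + 1)*(o + 3/2)*(o + 3)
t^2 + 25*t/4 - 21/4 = (t - 3/4)*(t + 7)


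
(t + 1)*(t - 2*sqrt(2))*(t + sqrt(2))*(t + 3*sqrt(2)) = t^4 + t^3 + 2*sqrt(2)*t^3 - 10*t^2 + 2*sqrt(2)*t^2 - 12*sqrt(2)*t - 10*t - 12*sqrt(2)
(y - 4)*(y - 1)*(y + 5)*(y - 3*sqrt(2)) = y^4 - 3*sqrt(2)*y^3 - 21*y^2 + 20*y + 63*sqrt(2)*y - 60*sqrt(2)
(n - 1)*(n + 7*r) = n^2 + 7*n*r - n - 7*r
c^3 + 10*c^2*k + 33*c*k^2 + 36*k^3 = (c + 3*k)^2*(c + 4*k)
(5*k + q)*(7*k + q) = 35*k^2 + 12*k*q + q^2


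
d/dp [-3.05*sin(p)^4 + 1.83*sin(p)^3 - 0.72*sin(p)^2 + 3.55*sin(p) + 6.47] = (-12.2*sin(p)^3 + 5.49*sin(p)^2 - 1.44*sin(p) + 3.55)*cos(p)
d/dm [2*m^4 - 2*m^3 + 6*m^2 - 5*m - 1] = 8*m^3 - 6*m^2 + 12*m - 5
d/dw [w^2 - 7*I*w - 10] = 2*w - 7*I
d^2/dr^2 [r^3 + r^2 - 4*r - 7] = 6*r + 2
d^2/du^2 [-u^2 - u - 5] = -2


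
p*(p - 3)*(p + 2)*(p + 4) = p^4 + 3*p^3 - 10*p^2 - 24*p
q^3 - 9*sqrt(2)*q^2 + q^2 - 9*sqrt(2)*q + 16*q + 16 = (q + 1)*(q - 8*sqrt(2))*(q - sqrt(2))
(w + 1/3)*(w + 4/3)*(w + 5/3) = w^3 + 10*w^2/3 + 29*w/9 + 20/27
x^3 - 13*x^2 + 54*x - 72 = (x - 6)*(x - 4)*(x - 3)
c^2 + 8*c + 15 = (c + 3)*(c + 5)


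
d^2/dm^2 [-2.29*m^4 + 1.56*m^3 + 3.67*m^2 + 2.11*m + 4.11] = -27.48*m^2 + 9.36*m + 7.34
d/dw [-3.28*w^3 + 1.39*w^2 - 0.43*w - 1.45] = -9.84*w^2 + 2.78*w - 0.43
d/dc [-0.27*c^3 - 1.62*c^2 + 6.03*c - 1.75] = -0.81*c^2 - 3.24*c + 6.03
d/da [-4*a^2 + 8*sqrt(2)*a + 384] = -8*a + 8*sqrt(2)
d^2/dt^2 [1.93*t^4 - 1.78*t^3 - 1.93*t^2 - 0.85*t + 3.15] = 23.16*t^2 - 10.68*t - 3.86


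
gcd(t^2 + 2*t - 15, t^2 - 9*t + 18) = t - 3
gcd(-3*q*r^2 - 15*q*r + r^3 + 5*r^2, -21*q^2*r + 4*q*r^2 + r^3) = 3*q*r - r^2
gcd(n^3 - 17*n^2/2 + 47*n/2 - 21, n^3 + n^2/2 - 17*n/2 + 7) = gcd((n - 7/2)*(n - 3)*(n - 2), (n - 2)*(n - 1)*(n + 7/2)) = n - 2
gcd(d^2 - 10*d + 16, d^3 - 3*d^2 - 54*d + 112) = d^2 - 10*d + 16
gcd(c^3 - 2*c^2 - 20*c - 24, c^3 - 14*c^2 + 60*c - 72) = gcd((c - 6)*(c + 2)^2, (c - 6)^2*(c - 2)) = c - 6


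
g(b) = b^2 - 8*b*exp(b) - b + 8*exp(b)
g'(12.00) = -15624436.98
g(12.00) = -14322289.64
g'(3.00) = -477.05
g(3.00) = -315.37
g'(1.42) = -45.16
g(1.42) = -13.30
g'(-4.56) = -9.74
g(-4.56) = 25.82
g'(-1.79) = -2.19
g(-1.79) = 8.72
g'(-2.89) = -5.50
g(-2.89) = 12.97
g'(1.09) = -24.76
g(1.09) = -2.04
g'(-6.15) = -13.20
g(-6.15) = 44.09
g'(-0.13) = -0.35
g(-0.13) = 8.08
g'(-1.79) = -2.19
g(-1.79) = 8.72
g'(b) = -8*b*exp(b) + 2*b - 1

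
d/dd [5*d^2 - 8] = 10*d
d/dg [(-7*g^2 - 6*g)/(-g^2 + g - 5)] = (-13*g^2 + 70*g + 30)/(g^4 - 2*g^3 + 11*g^2 - 10*g + 25)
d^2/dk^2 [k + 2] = 0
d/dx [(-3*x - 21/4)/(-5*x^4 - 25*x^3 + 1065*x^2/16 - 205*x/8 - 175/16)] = 24*(-96*x^4 - 544*x^3 - 414*x^2 + 1491*x - 217)/(5*(256*x^8 + 2560*x^7 - 416*x^6 - 31456*x^5 + 59609*x^4 - 29332*x^3 - 8186*x^2 + 5740*x + 1225))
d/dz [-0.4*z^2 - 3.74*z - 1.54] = -0.8*z - 3.74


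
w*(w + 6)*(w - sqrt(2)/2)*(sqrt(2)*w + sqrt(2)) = sqrt(2)*w^4 - w^3 + 7*sqrt(2)*w^3 - 7*w^2 + 6*sqrt(2)*w^2 - 6*w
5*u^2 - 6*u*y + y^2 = (-5*u + y)*(-u + y)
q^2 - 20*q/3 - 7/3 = (q - 7)*(q + 1/3)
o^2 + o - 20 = (o - 4)*(o + 5)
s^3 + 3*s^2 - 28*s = s*(s - 4)*(s + 7)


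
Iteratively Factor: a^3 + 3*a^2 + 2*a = (a)*(a^2 + 3*a + 2) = a*(a + 1)*(a + 2)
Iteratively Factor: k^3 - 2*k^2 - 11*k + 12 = (k + 3)*(k^2 - 5*k + 4) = (k - 1)*(k + 3)*(k - 4)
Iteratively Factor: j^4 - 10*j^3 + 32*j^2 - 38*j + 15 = (j - 5)*(j^3 - 5*j^2 + 7*j - 3) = (j - 5)*(j - 3)*(j^2 - 2*j + 1) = (j - 5)*(j - 3)*(j - 1)*(j - 1)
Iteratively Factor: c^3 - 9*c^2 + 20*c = (c - 5)*(c^2 - 4*c) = (c - 5)*(c - 4)*(c)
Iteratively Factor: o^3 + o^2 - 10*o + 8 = (o - 2)*(o^2 + 3*o - 4) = (o - 2)*(o + 4)*(o - 1)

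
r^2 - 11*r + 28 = (r - 7)*(r - 4)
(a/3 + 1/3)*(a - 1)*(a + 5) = a^3/3 + 5*a^2/3 - a/3 - 5/3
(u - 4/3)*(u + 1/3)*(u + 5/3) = u^3 + 2*u^2/3 - 19*u/9 - 20/27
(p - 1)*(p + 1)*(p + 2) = p^3 + 2*p^2 - p - 2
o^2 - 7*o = o*(o - 7)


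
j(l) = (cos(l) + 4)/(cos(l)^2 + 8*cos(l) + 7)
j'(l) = (2*sin(l)*cos(l) + 8*sin(l))*(cos(l) + 4)/(cos(l)^2 + 8*cos(l) + 7)^2 - sin(l)/(cos(l)^2 + 8*cos(l) + 7) = (cos(l)^2 + 8*cos(l) + 25)*sin(l)/(cos(l)^2 + 8*cos(l) + 7)^2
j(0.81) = 0.36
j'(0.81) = 0.13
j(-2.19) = 1.27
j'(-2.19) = -2.32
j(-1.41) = 0.50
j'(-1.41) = -0.38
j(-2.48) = 2.45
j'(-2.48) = -6.91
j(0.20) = 0.32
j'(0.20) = 0.03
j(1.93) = 0.85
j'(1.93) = 1.12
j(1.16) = 0.42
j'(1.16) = 0.24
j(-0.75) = 0.35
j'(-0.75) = -0.12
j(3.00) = 50.05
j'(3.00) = 704.54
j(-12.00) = 0.33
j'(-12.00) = 0.08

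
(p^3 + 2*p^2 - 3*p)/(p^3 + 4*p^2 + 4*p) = (p^2 + 2*p - 3)/(p^2 + 4*p + 4)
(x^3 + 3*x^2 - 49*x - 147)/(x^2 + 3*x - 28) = (x^2 - 4*x - 21)/(x - 4)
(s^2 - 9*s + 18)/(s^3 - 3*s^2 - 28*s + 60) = (s - 3)/(s^2 + 3*s - 10)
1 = 1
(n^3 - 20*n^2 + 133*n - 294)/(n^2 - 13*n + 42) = n - 7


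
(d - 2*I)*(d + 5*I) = d^2 + 3*I*d + 10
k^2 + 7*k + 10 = (k + 2)*(k + 5)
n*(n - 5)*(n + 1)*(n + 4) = n^4 - 21*n^2 - 20*n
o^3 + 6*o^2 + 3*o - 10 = (o - 1)*(o + 2)*(o + 5)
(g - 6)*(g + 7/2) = g^2 - 5*g/2 - 21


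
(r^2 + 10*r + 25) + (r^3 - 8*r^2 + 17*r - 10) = r^3 - 7*r^2 + 27*r + 15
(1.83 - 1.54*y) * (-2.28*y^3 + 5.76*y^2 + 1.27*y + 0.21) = 3.5112*y^4 - 13.0428*y^3 + 8.585*y^2 + 2.0007*y + 0.3843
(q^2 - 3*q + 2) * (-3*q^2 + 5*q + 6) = -3*q^4 + 14*q^3 - 15*q^2 - 8*q + 12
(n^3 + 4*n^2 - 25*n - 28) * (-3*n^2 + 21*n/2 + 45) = -3*n^5 - 3*n^4/2 + 162*n^3 + 3*n^2/2 - 1419*n - 1260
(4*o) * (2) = 8*o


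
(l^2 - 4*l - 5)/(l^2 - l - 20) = (l + 1)/(l + 4)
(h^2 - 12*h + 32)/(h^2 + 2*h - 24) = (h - 8)/(h + 6)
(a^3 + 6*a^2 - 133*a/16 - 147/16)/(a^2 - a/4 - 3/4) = (4*a^2 + 21*a - 49)/(4*(a - 1))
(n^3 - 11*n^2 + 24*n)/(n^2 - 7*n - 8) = n*(n - 3)/(n + 1)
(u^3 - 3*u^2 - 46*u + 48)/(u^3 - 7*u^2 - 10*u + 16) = (u + 6)/(u + 2)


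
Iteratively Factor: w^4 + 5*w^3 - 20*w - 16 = (w + 1)*(w^3 + 4*w^2 - 4*w - 16) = (w + 1)*(w + 4)*(w^2 - 4) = (w - 2)*(w + 1)*(w + 4)*(w + 2)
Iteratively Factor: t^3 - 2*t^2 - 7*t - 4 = (t + 1)*(t^2 - 3*t - 4) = (t + 1)^2*(t - 4)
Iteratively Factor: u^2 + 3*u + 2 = (u + 1)*(u + 2)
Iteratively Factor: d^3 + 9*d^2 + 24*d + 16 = (d + 4)*(d^2 + 5*d + 4) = (d + 1)*(d + 4)*(d + 4)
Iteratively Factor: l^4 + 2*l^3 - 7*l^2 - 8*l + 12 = (l - 1)*(l^3 + 3*l^2 - 4*l - 12) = (l - 1)*(l + 2)*(l^2 + l - 6) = (l - 2)*(l - 1)*(l + 2)*(l + 3)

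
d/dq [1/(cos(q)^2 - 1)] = 2*cos(q)/sin(q)^3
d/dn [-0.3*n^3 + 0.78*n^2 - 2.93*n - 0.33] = -0.9*n^2 + 1.56*n - 2.93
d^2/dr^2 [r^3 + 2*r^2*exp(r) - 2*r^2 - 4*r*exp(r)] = 2*r^2*exp(r) + 4*r*exp(r) + 6*r - 4*exp(r) - 4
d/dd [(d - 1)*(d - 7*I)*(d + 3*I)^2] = 4*d^3 - 3*d^2*(1 + I) + 2*d*(33 + I) - 33 + 63*I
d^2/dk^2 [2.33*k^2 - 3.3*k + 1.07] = 4.66000000000000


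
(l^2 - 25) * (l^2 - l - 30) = l^4 - l^3 - 55*l^2 + 25*l + 750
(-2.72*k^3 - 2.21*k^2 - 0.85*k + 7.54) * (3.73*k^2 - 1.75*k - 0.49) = -10.1456*k^5 - 3.4833*k^4 + 2.0298*k^3 + 30.6946*k^2 - 12.7785*k - 3.6946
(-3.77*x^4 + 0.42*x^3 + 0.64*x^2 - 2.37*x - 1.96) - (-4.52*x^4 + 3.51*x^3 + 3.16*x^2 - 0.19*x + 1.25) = 0.75*x^4 - 3.09*x^3 - 2.52*x^2 - 2.18*x - 3.21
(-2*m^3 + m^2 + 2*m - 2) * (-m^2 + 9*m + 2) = 2*m^5 - 19*m^4 + 3*m^3 + 22*m^2 - 14*m - 4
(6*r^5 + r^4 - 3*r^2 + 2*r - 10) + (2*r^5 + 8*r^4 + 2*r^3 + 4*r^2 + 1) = 8*r^5 + 9*r^4 + 2*r^3 + r^2 + 2*r - 9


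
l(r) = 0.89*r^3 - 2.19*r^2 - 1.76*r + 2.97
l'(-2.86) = 32.61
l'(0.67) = -3.50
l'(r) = 2.67*r^2 - 4.38*r - 1.76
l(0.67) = 1.08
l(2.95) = 1.57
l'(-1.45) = 10.20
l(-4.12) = -89.19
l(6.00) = 105.81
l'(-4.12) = 61.61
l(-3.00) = -35.49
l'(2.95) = 8.55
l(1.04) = -0.23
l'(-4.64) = 76.05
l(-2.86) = -30.73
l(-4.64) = -124.92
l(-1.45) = -1.80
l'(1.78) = -1.10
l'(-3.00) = 35.41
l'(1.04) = -3.43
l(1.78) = -2.08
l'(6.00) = 68.08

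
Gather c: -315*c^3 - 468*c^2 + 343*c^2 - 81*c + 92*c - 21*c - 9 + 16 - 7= -315*c^3 - 125*c^2 - 10*c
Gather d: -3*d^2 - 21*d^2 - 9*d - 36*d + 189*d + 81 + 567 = -24*d^2 + 144*d + 648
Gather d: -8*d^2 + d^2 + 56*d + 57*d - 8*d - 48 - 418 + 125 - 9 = -7*d^2 + 105*d - 350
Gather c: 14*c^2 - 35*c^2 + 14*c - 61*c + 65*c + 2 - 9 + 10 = -21*c^2 + 18*c + 3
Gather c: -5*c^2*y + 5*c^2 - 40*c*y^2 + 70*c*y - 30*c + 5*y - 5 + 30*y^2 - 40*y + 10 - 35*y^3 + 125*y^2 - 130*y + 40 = c^2*(5 - 5*y) + c*(-40*y^2 + 70*y - 30) - 35*y^3 + 155*y^2 - 165*y + 45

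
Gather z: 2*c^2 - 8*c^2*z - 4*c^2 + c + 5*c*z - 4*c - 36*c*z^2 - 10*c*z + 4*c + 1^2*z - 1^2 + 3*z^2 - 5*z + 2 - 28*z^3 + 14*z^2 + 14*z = -2*c^2 + c - 28*z^3 + z^2*(17 - 36*c) + z*(-8*c^2 - 5*c + 10) + 1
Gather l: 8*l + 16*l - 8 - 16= 24*l - 24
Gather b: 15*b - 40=15*b - 40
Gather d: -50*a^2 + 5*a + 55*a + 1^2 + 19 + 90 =-50*a^2 + 60*a + 110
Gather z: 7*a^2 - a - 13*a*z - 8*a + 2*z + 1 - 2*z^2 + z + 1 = 7*a^2 - 9*a - 2*z^2 + z*(3 - 13*a) + 2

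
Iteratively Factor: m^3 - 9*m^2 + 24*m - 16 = (m - 1)*(m^2 - 8*m + 16) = (m - 4)*(m - 1)*(m - 4)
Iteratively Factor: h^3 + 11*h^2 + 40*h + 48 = (h + 3)*(h^2 + 8*h + 16) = (h + 3)*(h + 4)*(h + 4)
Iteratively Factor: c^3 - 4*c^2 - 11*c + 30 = (c - 5)*(c^2 + c - 6) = (c - 5)*(c - 2)*(c + 3)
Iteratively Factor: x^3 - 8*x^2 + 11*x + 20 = (x - 5)*(x^2 - 3*x - 4) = (x - 5)*(x - 4)*(x + 1)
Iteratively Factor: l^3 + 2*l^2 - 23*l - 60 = (l + 4)*(l^2 - 2*l - 15) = (l + 3)*(l + 4)*(l - 5)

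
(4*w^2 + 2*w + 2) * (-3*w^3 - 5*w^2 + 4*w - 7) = -12*w^5 - 26*w^4 - 30*w^2 - 6*w - 14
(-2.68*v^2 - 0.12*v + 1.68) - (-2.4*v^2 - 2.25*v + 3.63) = -0.28*v^2 + 2.13*v - 1.95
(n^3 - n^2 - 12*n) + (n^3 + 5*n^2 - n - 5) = 2*n^3 + 4*n^2 - 13*n - 5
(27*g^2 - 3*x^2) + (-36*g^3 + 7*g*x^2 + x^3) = -36*g^3 + 27*g^2 + 7*g*x^2 + x^3 - 3*x^2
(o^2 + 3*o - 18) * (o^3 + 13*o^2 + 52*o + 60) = o^5 + 16*o^4 + 73*o^3 - 18*o^2 - 756*o - 1080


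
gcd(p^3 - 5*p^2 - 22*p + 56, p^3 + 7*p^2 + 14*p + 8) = p + 4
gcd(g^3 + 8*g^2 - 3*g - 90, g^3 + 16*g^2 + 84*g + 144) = g + 6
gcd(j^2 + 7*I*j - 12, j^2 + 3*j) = 1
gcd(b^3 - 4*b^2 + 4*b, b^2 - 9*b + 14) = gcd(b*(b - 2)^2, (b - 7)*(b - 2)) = b - 2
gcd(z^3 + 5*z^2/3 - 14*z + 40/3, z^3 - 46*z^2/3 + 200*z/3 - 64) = z - 4/3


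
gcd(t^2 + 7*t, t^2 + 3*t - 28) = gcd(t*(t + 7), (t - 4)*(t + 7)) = t + 7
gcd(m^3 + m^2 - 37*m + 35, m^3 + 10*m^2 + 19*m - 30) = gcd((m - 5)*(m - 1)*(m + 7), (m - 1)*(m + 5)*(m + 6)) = m - 1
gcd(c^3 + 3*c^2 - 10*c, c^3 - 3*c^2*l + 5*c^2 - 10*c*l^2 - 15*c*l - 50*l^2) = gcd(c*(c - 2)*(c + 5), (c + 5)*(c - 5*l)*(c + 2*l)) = c + 5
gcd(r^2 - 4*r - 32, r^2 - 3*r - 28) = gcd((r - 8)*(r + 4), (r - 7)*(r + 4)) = r + 4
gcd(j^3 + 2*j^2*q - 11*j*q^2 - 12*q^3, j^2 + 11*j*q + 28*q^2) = j + 4*q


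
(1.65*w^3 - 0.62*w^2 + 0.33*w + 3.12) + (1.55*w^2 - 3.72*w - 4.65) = 1.65*w^3 + 0.93*w^2 - 3.39*w - 1.53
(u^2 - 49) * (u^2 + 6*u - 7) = u^4 + 6*u^3 - 56*u^2 - 294*u + 343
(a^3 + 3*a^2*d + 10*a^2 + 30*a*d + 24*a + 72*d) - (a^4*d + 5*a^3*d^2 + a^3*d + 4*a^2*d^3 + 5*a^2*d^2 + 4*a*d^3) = -a^4*d - 5*a^3*d^2 - a^3*d + a^3 - 4*a^2*d^3 - 5*a^2*d^2 + 3*a^2*d + 10*a^2 - 4*a*d^3 + 30*a*d + 24*a + 72*d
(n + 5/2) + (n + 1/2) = 2*n + 3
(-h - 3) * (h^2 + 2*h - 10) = -h^3 - 5*h^2 + 4*h + 30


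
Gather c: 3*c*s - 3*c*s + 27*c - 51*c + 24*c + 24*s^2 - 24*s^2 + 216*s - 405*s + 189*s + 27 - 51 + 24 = 0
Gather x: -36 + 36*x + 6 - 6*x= 30*x - 30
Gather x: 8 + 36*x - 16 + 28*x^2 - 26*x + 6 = 28*x^2 + 10*x - 2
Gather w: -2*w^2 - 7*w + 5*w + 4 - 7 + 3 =-2*w^2 - 2*w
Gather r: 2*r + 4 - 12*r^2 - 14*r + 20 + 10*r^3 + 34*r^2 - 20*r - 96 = 10*r^3 + 22*r^2 - 32*r - 72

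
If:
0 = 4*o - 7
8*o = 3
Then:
No Solution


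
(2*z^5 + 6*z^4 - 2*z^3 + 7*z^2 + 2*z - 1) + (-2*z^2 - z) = 2*z^5 + 6*z^4 - 2*z^3 + 5*z^2 + z - 1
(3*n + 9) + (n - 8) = 4*n + 1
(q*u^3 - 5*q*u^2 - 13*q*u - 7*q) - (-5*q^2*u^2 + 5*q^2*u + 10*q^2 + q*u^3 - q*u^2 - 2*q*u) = 5*q^2*u^2 - 5*q^2*u - 10*q^2 - 4*q*u^2 - 11*q*u - 7*q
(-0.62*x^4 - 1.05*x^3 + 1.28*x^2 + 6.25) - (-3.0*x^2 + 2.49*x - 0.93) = -0.62*x^4 - 1.05*x^3 + 4.28*x^2 - 2.49*x + 7.18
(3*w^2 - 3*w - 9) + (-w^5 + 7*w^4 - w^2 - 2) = -w^5 + 7*w^4 + 2*w^2 - 3*w - 11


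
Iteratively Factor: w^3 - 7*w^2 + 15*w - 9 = (w - 1)*(w^2 - 6*w + 9) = (w - 3)*(w - 1)*(w - 3)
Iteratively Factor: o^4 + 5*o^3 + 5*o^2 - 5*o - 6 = (o + 3)*(o^3 + 2*o^2 - o - 2) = (o + 1)*(o + 3)*(o^2 + o - 2) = (o - 1)*(o + 1)*(o + 3)*(o + 2)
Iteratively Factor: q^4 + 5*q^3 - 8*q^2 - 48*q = (q)*(q^3 + 5*q^2 - 8*q - 48) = q*(q - 3)*(q^2 + 8*q + 16) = q*(q - 3)*(q + 4)*(q + 4)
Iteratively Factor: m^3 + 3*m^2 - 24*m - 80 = (m - 5)*(m^2 + 8*m + 16) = (m - 5)*(m + 4)*(m + 4)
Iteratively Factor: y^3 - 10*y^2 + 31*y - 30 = (y - 2)*(y^2 - 8*y + 15) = (y - 5)*(y - 2)*(y - 3)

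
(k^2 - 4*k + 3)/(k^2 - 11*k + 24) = (k - 1)/(k - 8)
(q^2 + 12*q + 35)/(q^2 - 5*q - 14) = (q^2 + 12*q + 35)/(q^2 - 5*q - 14)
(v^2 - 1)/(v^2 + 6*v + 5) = (v - 1)/(v + 5)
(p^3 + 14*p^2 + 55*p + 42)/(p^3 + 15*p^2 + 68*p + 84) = (p + 1)/(p + 2)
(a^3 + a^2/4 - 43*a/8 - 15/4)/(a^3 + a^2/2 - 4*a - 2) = (8*a^2 - 14*a - 15)/(4*(2*a^2 - 3*a - 2))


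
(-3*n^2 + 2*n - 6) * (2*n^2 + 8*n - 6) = -6*n^4 - 20*n^3 + 22*n^2 - 60*n + 36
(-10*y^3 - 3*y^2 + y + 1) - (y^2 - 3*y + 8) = -10*y^3 - 4*y^2 + 4*y - 7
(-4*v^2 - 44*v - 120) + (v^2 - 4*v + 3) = -3*v^2 - 48*v - 117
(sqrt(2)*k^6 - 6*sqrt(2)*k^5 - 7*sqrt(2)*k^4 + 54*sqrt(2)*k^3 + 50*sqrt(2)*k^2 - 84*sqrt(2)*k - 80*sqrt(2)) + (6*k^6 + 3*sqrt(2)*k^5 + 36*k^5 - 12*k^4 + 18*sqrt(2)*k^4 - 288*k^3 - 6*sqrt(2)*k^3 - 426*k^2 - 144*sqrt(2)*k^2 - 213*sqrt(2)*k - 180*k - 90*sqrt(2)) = sqrt(2)*k^6 + 6*k^6 - 3*sqrt(2)*k^5 + 36*k^5 - 12*k^4 + 11*sqrt(2)*k^4 - 288*k^3 + 48*sqrt(2)*k^3 - 426*k^2 - 94*sqrt(2)*k^2 - 297*sqrt(2)*k - 180*k - 170*sqrt(2)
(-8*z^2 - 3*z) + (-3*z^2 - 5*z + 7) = -11*z^2 - 8*z + 7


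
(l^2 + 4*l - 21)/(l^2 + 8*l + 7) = (l - 3)/(l + 1)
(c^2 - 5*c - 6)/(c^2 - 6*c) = (c + 1)/c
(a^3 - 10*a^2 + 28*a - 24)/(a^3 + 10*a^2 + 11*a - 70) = (a^2 - 8*a + 12)/(a^2 + 12*a + 35)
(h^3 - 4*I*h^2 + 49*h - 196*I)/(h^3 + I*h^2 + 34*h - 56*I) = (h - 7*I)/(h - 2*I)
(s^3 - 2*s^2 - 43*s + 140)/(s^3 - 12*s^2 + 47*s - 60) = (s + 7)/(s - 3)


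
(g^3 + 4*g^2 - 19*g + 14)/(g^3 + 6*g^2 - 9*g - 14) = (g - 1)/(g + 1)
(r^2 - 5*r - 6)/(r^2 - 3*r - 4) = (r - 6)/(r - 4)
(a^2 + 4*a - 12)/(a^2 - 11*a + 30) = (a^2 + 4*a - 12)/(a^2 - 11*a + 30)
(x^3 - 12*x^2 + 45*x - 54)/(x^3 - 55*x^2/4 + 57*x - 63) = 4*(x^2 - 6*x + 9)/(4*x^2 - 31*x + 42)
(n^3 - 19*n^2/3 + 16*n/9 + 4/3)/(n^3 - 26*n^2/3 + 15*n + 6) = (n - 2/3)/(n - 3)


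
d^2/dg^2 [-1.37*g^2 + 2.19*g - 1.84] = -2.74000000000000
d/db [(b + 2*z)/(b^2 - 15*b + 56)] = (b^2 - 15*b - (b + 2*z)*(2*b - 15) + 56)/(b^2 - 15*b + 56)^2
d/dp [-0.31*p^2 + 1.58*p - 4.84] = 1.58 - 0.62*p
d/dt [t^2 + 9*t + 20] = 2*t + 9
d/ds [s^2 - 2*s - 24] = 2*s - 2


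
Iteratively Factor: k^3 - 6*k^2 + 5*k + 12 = (k + 1)*(k^2 - 7*k + 12) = (k - 4)*(k + 1)*(k - 3)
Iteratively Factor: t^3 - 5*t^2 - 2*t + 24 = (t - 4)*(t^2 - t - 6) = (t - 4)*(t - 3)*(t + 2)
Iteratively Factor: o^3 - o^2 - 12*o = (o - 4)*(o^2 + 3*o) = o*(o - 4)*(o + 3)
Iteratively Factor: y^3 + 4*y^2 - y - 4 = (y + 1)*(y^2 + 3*y - 4) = (y + 1)*(y + 4)*(y - 1)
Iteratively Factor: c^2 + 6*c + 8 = (c + 4)*(c + 2)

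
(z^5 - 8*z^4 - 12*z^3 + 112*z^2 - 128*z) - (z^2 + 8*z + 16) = z^5 - 8*z^4 - 12*z^3 + 111*z^2 - 136*z - 16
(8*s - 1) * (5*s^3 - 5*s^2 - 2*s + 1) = 40*s^4 - 45*s^3 - 11*s^2 + 10*s - 1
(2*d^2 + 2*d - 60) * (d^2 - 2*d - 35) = 2*d^4 - 2*d^3 - 134*d^2 + 50*d + 2100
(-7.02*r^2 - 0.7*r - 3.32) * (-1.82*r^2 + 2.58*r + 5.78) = 12.7764*r^4 - 16.8376*r^3 - 36.3392*r^2 - 12.6116*r - 19.1896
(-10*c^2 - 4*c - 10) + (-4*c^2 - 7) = -14*c^2 - 4*c - 17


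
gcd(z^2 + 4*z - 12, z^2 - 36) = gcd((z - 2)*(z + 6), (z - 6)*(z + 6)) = z + 6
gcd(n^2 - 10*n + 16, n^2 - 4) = n - 2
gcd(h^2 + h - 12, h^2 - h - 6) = h - 3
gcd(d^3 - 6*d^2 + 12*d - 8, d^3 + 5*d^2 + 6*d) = 1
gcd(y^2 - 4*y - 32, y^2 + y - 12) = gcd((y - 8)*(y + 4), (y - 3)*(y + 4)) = y + 4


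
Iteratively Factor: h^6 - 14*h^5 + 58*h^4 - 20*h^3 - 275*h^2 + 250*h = (h - 1)*(h^5 - 13*h^4 + 45*h^3 + 25*h^2 - 250*h) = (h - 5)*(h - 1)*(h^4 - 8*h^3 + 5*h^2 + 50*h) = h*(h - 5)*(h - 1)*(h^3 - 8*h^2 + 5*h + 50) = h*(h - 5)^2*(h - 1)*(h^2 - 3*h - 10) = h*(h - 5)^2*(h - 1)*(h + 2)*(h - 5)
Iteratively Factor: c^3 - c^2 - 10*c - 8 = (c + 2)*(c^2 - 3*c - 4) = (c - 4)*(c + 2)*(c + 1)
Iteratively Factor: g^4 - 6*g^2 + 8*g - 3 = (g - 1)*(g^3 + g^2 - 5*g + 3) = (g - 1)^2*(g^2 + 2*g - 3) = (g - 1)^3*(g + 3)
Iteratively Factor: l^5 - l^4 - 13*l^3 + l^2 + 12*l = (l + 1)*(l^4 - 2*l^3 - 11*l^2 + 12*l) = (l - 1)*(l + 1)*(l^3 - l^2 - 12*l) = (l - 4)*(l - 1)*(l + 1)*(l^2 + 3*l) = (l - 4)*(l - 1)*(l + 1)*(l + 3)*(l)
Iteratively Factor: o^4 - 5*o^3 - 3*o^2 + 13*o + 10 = (o + 1)*(o^3 - 6*o^2 + 3*o + 10) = (o - 2)*(o + 1)*(o^2 - 4*o - 5) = (o - 5)*(o - 2)*(o + 1)*(o + 1)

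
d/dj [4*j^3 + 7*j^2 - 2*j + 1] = 12*j^2 + 14*j - 2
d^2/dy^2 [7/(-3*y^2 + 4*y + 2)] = 14*(-9*y^2 + 12*y + 4*(3*y - 2)^2 + 6)/(-3*y^2 + 4*y + 2)^3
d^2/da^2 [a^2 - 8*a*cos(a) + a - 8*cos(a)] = 8*a*cos(a) + 16*sin(a) + 8*cos(a) + 2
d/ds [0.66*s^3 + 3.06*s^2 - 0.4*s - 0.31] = 1.98*s^2 + 6.12*s - 0.4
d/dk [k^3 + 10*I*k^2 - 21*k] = 3*k^2 + 20*I*k - 21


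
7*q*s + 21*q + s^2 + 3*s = (7*q + s)*(s + 3)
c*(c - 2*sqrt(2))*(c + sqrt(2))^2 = c^4 - 6*c^2 - 4*sqrt(2)*c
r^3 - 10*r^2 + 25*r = r*(r - 5)^2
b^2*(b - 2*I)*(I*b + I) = I*b^4 + 2*b^3 + I*b^3 + 2*b^2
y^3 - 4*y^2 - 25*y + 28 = (y - 7)*(y - 1)*(y + 4)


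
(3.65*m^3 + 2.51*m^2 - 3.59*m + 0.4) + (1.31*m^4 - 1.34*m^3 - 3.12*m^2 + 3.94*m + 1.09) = 1.31*m^4 + 2.31*m^3 - 0.61*m^2 + 0.35*m + 1.49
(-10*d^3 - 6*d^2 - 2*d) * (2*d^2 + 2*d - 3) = -20*d^5 - 32*d^4 + 14*d^3 + 14*d^2 + 6*d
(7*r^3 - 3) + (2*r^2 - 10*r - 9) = 7*r^3 + 2*r^2 - 10*r - 12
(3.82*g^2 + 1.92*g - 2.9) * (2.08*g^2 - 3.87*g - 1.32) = 7.9456*g^4 - 10.7898*g^3 - 18.5048*g^2 + 8.6886*g + 3.828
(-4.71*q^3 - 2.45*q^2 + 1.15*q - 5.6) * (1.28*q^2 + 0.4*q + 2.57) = -6.0288*q^5 - 5.02*q^4 - 11.6127*q^3 - 13.0045*q^2 + 0.7155*q - 14.392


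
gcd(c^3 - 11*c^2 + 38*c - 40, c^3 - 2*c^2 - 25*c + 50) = c^2 - 7*c + 10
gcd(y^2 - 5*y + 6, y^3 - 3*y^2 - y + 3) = y - 3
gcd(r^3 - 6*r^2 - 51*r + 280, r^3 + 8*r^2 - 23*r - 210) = r^2 + 2*r - 35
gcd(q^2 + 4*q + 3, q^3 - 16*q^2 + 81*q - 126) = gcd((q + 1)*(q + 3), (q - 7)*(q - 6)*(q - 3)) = 1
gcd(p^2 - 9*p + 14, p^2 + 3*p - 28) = 1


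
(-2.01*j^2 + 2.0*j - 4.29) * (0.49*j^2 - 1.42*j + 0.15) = -0.9849*j^4 + 3.8342*j^3 - 5.2436*j^2 + 6.3918*j - 0.6435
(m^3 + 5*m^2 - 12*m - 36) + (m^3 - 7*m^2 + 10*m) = 2*m^3 - 2*m^2 - 2*m - 36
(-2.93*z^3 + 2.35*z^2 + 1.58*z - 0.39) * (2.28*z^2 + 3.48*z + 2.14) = -6.6804*z^5 - 4.8384*z^4 + 5.5102*z^3 + 9.6382*z^2 + 2.024*z - 0.8346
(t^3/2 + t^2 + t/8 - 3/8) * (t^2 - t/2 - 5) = t^5/2 + 3*t^4/4 - 23*t^3/8 - 87*t^2/16 - 7*t/16 + 15/8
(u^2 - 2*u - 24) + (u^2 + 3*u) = 2*u^2 + u - 24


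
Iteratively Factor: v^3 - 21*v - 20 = (v - 5)*(v^2 + 5*v + 4) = (v - 5)*(v + 1)*(v + 4)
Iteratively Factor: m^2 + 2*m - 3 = (m - 1)*(m + 3)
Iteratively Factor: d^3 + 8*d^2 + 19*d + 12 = (d + 4)*(d^2 + 4*d + 3) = (d + 1)*(d + 4)*(d + 3)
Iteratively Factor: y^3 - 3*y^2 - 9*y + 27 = (y - 3)*(y^2 - 9) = (y - 3)^2*(y + 3)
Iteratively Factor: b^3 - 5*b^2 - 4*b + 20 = (b - 5)*(b^2 - 4) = (b - 5)*(b - 2)*(b + 2)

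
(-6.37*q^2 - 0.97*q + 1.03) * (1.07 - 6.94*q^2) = 44.2078*q^4 + 6.7318*q^3 - 13.9641*q^2 - 1.0379*q + 1.1021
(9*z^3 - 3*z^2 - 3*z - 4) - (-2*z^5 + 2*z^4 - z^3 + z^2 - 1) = 2*z^5 - 2*z^4 + 10*z^3 - 4*z^2 - 3*z - 3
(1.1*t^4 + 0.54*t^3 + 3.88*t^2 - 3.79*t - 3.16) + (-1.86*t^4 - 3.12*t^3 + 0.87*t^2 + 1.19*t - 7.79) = -0.76*t^4 - 2.58*t^3 + 4.75*t^2 - 2.6*t - 10.95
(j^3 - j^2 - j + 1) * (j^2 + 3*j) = j^5 + 2*j^4 - 4*j^3 - 2*j^2 + 3*j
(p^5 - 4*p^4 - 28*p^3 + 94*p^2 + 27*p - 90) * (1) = p^5 - 4*p^4 - 28*p^3 + 94*p^2 + 27*p - 90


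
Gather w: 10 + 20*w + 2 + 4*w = 24*w + 12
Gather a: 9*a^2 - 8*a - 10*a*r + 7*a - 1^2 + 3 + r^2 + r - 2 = 9*a^2 + a*(-10*r - 1) + r^2 + r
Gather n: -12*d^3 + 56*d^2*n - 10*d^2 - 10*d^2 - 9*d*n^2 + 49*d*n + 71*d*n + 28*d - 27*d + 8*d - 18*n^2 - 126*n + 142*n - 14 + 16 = -12*d^3 - 20*d^2 + 9*d + n^2*(-9*d - 18) + n*(56*d^2 + 120*d + 16) + 2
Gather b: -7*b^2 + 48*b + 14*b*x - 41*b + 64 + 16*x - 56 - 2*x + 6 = -7*b^2 + b*(14*x + 7) + 14*x + 14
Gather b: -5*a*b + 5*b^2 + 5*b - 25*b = 5*b^2 + b*(-5*a - 20)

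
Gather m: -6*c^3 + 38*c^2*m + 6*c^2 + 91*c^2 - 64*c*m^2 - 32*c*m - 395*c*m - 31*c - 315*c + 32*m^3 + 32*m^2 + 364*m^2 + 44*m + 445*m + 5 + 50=-6*c^3 + 97*c^2 - 346*c + 32*m^3 + m^2*(396 - 64*c) + m*(38*c^2 - 427*c + 489) + 55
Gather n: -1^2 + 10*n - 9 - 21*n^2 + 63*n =-21*n^2 + 73*n - 10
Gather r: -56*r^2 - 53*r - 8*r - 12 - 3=-56*r^2 - 61*r - 15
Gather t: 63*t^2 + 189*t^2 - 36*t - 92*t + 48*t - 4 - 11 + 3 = 252*t^2 - 80*t - 12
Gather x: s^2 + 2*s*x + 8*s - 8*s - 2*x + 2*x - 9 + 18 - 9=s^2 + 2*s*x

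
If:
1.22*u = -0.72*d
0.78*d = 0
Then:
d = 0.00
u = 0.00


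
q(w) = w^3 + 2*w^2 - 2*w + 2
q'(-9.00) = 205.00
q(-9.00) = -547.00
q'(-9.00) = 205.00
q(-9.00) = -547.00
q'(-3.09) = 14.28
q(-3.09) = -2.23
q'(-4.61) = 43.32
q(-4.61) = -44.25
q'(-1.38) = -1.81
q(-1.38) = 5.94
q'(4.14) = 65.98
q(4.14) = 98.96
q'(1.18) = 6.90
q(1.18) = 4.07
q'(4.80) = 86.32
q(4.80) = 149.07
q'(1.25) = 7.69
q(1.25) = 4.58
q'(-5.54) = 67.91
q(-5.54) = -95.57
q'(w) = 3*w^2 + 4*w - 2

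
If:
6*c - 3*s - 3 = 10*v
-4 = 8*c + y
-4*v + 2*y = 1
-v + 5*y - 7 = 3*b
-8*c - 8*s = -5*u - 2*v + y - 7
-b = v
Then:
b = -3/8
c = -21/32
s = -57/16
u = -161/20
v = 3/8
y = 5/4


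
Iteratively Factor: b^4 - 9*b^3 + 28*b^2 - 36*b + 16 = (b - 2)*(b^3 - 7*b^2 + 14*b - 8) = (b - 2)^2*(b^2 - 5*b + 4) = (b - 2)^2*(b - 1)*(b - 4)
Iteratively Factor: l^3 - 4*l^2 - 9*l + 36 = (l + 3)*(l^2 - 7*l + 12) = (l - 3)*(l + 3)*(l - 4)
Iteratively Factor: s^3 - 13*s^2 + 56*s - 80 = (s - 4)*(s^2 - 9*s + 20) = (s - 5)*(s - 4)*(s - 4)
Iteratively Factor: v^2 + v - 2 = (v - 1)*(v + 2)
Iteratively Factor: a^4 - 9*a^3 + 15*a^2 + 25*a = (a - 5)*(a^3 - 4*a^2 - 5*a) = (a - 5)*(a + 1)*(a^2 - 5*a) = a*(a - 5)*(a + 1)*(a - 5)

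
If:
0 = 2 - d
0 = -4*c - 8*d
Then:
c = -4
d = 2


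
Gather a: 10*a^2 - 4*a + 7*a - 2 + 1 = 10*a^2 + 3*a - 1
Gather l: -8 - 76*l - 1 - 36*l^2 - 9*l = -36*l^2 - 85*l - 9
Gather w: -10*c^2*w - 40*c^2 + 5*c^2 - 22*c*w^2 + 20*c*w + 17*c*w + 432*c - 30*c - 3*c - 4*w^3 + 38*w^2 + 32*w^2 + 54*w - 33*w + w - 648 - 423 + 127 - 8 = -35*c^2 + 399*c - 4*w^3 + w^2*(70 - 22*c) + w*(-10*c^2 + 37*c + 22) - 952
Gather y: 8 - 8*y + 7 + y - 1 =14 - 7*y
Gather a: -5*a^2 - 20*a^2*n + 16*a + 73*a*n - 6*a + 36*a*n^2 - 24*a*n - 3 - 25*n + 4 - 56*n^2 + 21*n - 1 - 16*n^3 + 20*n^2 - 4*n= a^2*(-20*n - 5) + a*(36*n^2 + 49*n + 10) - 16*n^3 - 36*n^2 - 8*n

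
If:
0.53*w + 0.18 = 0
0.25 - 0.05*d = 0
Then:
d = 5.00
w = -0.34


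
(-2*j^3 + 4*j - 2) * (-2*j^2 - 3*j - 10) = 4*j^5 + 6*j^4 + 12*j^3 - 8*j^2 - 34*j + 20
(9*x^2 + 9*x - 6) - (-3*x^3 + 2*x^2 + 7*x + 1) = 3*x^3 + 7*x^2 + 2*x - 7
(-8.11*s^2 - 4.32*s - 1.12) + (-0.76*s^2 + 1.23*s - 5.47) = -8.87*s^2 - 3.09*s - 6.59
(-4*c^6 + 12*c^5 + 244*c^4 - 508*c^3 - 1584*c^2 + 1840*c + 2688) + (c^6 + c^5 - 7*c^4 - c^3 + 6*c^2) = -3*c^6 + 13*c^5 + 237*c^4 - 509*c^3 - 1578*c^2 + 1840*c + 2688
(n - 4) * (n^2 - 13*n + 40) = n^3 - 17*n^2 + 92*n - 160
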